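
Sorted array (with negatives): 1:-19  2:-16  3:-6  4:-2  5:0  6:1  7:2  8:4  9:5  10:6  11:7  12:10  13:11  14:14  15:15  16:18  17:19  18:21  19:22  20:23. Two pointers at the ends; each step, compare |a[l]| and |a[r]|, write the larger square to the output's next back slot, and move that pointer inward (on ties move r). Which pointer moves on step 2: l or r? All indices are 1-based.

r

l=1 r=20: |-19|<=|23| out[20]=529, r--
l=1 r=19: |-19|<=|22| out[19]=484, r--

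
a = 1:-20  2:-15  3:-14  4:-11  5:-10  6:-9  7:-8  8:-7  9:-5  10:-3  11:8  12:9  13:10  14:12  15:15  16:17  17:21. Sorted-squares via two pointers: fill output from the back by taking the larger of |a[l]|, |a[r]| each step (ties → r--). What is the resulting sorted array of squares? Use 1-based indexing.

l=1 r=17: |-20|<=|21| out[17]=441, r--
l=1 r=16: |-20|>|17| out[16]=400, l++
l=2 r=16: |-15|<=|17| out[15]=289, r--
l=2 r=15: |-15|<=|15| out[14]=225, r--
l=2 r=14: |-15|>|12| out[13]=225, l++
l=3 r=14: |-14|>|12| out[12]=196, l++
l=4 r=14: |-11|<=|12| out[11]=144, r--
l=4 r=13: |-11|>|10| out[10]=121, l++
l=5 r=13: |-10|<=|10| out[9]=100, r--
l=5 r=12: |-10|>|9| out[8]=100, l++
l=6 r=12: |-9|<=|9| out[7]=81, r--
l=6 r=11: |-9|>|8| out[6]=81, l++
l=7 r=11: |-8|<=|8| out[5]=64, r--
l=7 r=10: |-8|>|-3| out[4]=64, l++
l=8 r=10: |-7|>|-3| out[3]=49, l++
l=9 r=10: |-5|>|-3| out[2]=25, l++
l=10 r=10: |-3|<=|-3| out[1]=9, r--

[9, 25, 49, 64, 64, 81, 81, 100, 100, 121, 144, 196, 225, 225, 289, 400, 441]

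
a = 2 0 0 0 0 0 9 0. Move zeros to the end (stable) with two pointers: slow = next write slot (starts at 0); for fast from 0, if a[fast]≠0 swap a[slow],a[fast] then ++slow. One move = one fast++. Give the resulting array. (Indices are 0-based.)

[2, 9, 0, 0, 0, 0, 0, 0]

slow=0 fast=0: a[fast]=2≠0 swap→a[0]=2, slow++,fast++
slow=1 fast=1: a[fast]=0, fast++
slow=1 fast=2: a[fast]=0, fast++
slow=1 fast=3: a[fast]=0, fast++
slow=1 fast=4: a[fast]=0, fast++
slow=1 fast=5: a[fast]=0, fast++
slow=1 fast=6: a[fast]=9≠0 swap→a[1]=9, slow++,fast++
slow=2 fast=7: a[fast]=0, fast++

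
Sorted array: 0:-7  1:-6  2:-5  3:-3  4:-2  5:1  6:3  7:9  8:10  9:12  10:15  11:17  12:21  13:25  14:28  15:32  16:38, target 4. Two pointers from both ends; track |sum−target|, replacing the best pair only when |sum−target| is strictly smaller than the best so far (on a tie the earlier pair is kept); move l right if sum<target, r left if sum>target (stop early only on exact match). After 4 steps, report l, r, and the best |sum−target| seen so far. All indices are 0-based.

l=0 r=16: -7+38=31 d=27 *, r--
l=0 r=15: -7+32=25 d=21 *, r--
l=0 r=14: -7+28=21 d=17 *, r--
l=0 r=13: -7+25=18 d=14 *, r--

l=0, r=12, best |Δ|=14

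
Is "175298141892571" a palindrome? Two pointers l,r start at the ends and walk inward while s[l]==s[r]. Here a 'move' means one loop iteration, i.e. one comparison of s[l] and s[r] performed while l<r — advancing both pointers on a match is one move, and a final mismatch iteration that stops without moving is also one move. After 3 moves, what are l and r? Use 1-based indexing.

l=4, r=12

[1,15] '1'=='1' → l++,r--
[2,14] '7'=='7' → l++,r--
[3,13] '5'=='5' → l++,r--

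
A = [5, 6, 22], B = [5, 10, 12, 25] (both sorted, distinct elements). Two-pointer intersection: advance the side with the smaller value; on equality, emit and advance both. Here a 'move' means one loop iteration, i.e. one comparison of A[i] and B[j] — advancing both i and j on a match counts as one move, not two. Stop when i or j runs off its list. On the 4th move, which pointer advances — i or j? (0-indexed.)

i=0 j=0: 5==5 emit, i++,j++
i=1 j=1: 6<10, i++
i=2 j=1: 22>10, j++
i=2 j=2: 22>12, j++

j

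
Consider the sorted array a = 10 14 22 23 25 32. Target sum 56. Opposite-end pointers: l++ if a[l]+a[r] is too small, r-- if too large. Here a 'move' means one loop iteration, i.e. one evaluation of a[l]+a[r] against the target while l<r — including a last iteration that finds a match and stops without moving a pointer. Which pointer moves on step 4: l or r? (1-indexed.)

l

[1,6] 10+32=42 <56 → l++
[2,6] 14+32=46 <56 → l++
[3,6] 22+32=54 <56 → l++
[4,6] 23+32=55 <56 → l++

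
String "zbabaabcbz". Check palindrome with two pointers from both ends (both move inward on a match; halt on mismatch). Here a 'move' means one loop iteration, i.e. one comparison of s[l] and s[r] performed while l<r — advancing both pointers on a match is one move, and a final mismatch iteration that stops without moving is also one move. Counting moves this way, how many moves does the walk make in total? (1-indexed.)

l=1 r=10: 'z'=='z', l++,r--
l=2 r=9: 'b'=='b', l++,r--
l=3 r=8: 'a'!='c', stop

3 moves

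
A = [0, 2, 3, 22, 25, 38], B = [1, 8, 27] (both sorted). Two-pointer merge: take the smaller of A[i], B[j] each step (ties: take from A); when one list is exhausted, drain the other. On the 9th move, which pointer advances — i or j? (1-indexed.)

i=1 j=1: A[i]=0<=B[j]=1 take 0, i++
i=2 j=1: A[i]=2>B[j]=1 take 1, j++
i=2 j=2: A[i]=2<=B[j]=8 take 2, i++
i=3 j=2: A[i]=3<=B[j]=8 take 3, i++
i=4 j=2: A[i]=22>B[j]=8 take 8, j++
i=4 j=3: A[i]=22<=B[j]=27 take 22, i++
i=5 j=3: A[i]=25<=B[j]=27 take 25, i++
i=6 j=3: A[i]=38>B[j]=27 take 27, j++
i=6 j=4: B done, take A[i]=38, i++

i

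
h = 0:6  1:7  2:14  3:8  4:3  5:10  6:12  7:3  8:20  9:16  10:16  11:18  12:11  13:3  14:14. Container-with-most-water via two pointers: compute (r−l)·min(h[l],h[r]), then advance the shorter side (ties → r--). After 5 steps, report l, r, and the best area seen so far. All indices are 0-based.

l=2, r=11, best area=168

l=0 r=14: min(6,14)*14=84 best=84 *, l++
l=1 r=14: min(7,14)*13=91 best=91 *, l++
l=2 r=14: min(14,14)*12=168 best=168 *, r--
l=2 r=13: min(14,3)*11=33 best=168, r--
l=2 r=12: min(14,11)*10=110 best=168, r--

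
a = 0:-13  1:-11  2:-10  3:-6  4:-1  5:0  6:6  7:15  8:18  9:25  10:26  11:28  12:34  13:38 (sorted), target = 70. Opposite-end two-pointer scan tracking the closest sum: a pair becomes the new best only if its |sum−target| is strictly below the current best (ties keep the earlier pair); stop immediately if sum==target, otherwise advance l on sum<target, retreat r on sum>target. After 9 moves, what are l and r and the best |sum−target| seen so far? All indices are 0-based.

l=9, r=13, best |Δ|=14

[0,13] -13+38=25 d=45 * → l++
[1,13] -11+38=27 d=43 * → l++
[2,13] -10+38=28 d=42 * → l++
[3,13] -6+38=32 d=38 * → l++
[4,13] -1+38=37 d=33 * → l++
[5,13] 0+38=38 d=32 * → l++
[6,13] 6+38=44 d=26 * → l++
[7,13] 15+38=53 d=17 * → l++
[8,13] 18+38=56 d=14 * → l++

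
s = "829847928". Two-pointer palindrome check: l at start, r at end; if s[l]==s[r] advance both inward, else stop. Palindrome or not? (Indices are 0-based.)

[0,8] '8'=='8' → l++,r--
[1,7] '2'=='2' → l++,r--
[2,6] '9'=='9' → l++,r--
[3,5] '8'!='7' → stop

not a palindrome (mismatch at 3,5)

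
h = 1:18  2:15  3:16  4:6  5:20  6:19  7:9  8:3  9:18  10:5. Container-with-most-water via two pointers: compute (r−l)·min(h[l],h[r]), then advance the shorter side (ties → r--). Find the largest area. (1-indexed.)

max area = 144

l=1 r=10: min(18,5)*9=45 best=45 *, r--
l=1 r=9: min(18,18)*8=144 best=144 *, r--
l=1 r=8: min(18,3)*7=21 best=144, r--
l=1 r=7: min(18,9)*6=54 best=144, r--
l=1 r=6: min(18,19)*5=90 best=144, l++
l=2 r=6: min(15,19)*4=60 best=144, l++
l=3 r=6: min(16,19)*3=48 best=144, l++
l=4 r=6: min(6,19)*2=12 best=144, l++
l=5 r=6: min(20,19)*1=19 best=144, r--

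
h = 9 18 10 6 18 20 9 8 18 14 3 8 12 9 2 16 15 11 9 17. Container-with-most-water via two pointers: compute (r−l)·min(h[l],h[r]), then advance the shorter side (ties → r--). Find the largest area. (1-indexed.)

max area = 306

l=1 r=20: min(9,17)*19=171 best=171 *, l++
l=2 r=20: min(18,17)*18=306 best=306 *, r--
l=2 r=19: min(18,9)*17=153 best=306, r--
l=2 r=18: min(18,11)*16=176 best=306, r--
l=2 r=17: min(18,15)*15=225 best=306, r--
l=2 r=16: min(18,16)*14=224 best=306, r--
l=2 r=15: min(18,2)*13=26 best=306, r--
l=2 r=14: min(18,9)*12=108 best=306, r--
l=2 r=13: min(18,12)*11=132 best=306, r--
l=2 r=12: min(18,8)*10=80 best=306, r--
l=2 r=11: min(18,3)*9=27 best=306, r--
l=2 r=10: min(18,14)*8=112 best=306, r--
l=2 r=9: min(18,18)*7=126 best=306, r--
l=2 r=8: min(18,8)*6=48 best=306, r--
l=2 r=7: min(18,9)*5=45 best=306, r--
l=2 r=6: min(18,20)*4=72 best=306, l++
l=3 r=6: min(10,20)*3=30 best=306, l++
l=4 r=6: min(6,20)*2=12 best=306, l++
l=5 r=6: min(18,20)*1=18 best=306, l++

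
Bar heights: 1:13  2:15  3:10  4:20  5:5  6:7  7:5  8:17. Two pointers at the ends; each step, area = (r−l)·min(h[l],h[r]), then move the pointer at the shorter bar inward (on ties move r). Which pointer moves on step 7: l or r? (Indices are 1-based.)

[1,8] min(13,17)*7=91 best=91 * → l++
[2,8] min(15,17)*6=90 best=91 → l++
[3,8] min(10,17)*5=50 best=91 → l++
[4,8] min(20,17)*4=68 best=91 → r--
[4,7] min(20,5)*3=15 best=91 → r--
[4,6] min(20,7)*2=14 best=91 → r--
[4,5] min(20,5)*1=5 best=91 → r--

r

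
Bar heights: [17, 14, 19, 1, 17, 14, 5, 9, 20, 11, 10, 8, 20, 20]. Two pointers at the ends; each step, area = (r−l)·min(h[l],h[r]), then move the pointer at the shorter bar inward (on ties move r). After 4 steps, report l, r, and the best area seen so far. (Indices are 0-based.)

l=4, r=13, best area=221

l=0 r=13: min(17,20)*13=221 best=221 *, l++
l=1 r=13: min(14,20)*12=168 best=221, l++
l=2 r=13: min(19,20)*11=209 best=221, l++
l=3 r=13: min(1,20)*10=10 best=221, l++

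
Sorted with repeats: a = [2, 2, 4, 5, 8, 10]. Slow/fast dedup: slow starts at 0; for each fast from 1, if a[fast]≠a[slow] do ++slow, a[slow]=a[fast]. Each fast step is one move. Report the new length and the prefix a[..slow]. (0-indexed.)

(s=0,f=1) a[fast]=2=a[slow] dup → fast++
(s=0,f=2) a[fast]=4≠a[slow]=2 write a[1]=4 → slow++,fast++
(s=1,f=3) a[fast]=5≠a[slow]=4 write a[2]=5 → slow++,fast++
(s=2,f=4) a[fast]=8≠a[slow]=5 write a[3]=8 → slow++,fast++
(s=3,f=5) a[fast]=10≠a[slow]=8 write a[4]=10 → slow++,fast++

length 5; prefix = [2, 4, 5, 8, 10]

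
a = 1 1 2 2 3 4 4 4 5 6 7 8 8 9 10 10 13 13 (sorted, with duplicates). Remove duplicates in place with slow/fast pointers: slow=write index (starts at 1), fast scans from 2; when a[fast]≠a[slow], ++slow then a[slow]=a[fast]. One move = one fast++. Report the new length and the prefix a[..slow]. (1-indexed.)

(s=1,f=2) a[fast]=1=a[slow] dup → fast++
(s=1,f=3) a[fast]=2≠a[slow]=1 write a[2]=2 → slow++,fast++
(s=2,f=4) a[fast]=2=a[slow] dup → fast++
(s=2,f=5) a[fast]=3≠a[slow]=2 write a[3]=3 → slow++,fast++
(s=3,f=6) a[fast]=4≠a[slow]=3 write a[4]=4 → slow++,fast++
(s=4,f=7) a[fast]=4=a[slow] dup → fast++
(s=4,f=8) a[fast]=4=a[slow] dup → fast++
(s=4,f=9) a[fast]=5≠a[slow]=4 write a[5]=5 → slow++,fast++
(s=5,f=10) a[fast]=6≠a[slow]=5 write a[6]=6 → slow++,fast++
(s=6,f=11) a[fast]=7≠a[slow]=6 write a[7]=7 → slow++,fast++
(s=7,f=12) a[fast]=8≠a[slow]=7 write a[8]=8 → slow++,fast++
(s=8,f=13) a[fast]=8=a[slow] dup → fast++
(s=8,f=14) a[fast]=9≠a[slow]=8 write a[9]=9 → slow++,fast++
(s=9,f=15) a[fast]=10≠a[slow]=9 write a[10]=10 → slow++,fast++
(s=10,f=16) a[fast]=10=a[slow] dup → fast++
(s=10,f=17) a[fast]=13≠a[slow]=10 write a[11]=13 → slow++,fast++
(s=11,f=18) a[fast]=13=a[slow] dup → fast++

length 11; prefix = [1, 2, 3, 4, 5, 6, 7, 8, 9, 10, 13]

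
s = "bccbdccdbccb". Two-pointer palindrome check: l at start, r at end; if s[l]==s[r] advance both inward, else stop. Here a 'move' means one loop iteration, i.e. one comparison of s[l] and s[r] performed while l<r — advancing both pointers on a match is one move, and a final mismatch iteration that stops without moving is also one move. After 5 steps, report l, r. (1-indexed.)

l=6, r=7

l=1 r=12: 'b'=='b', l++,r--
l=2 r=11: 'c'=='c', l++,r--
l=3 r=10: 'c'=='c', l++,r--
l=4 r=9: 'b'=='b', l++,r--
l=5 r=8: 'd'=='d', l++,r--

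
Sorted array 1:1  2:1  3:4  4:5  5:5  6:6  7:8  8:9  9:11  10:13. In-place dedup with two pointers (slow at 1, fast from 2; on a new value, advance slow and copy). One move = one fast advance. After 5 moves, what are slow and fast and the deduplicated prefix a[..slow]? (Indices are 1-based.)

(s=1,f=2) a[fast]=1=a[slow] dup → fast++
(s=1,f=3) a[fast]=4≠a[slow]=1 write a[2]=4 → slow++,fast++
(s=2,f=4) a[fast]=5≠a[slow]=4 write a[3]=5 → slow++,fast++
(s=3,f=5) a[fast]=5=a[slow] dup → fast++
(s=3,f=6) a[fast]=6≠a[slow]=5 write a[4]=6 → slow++,fast++

slow=4, fast=7, prefix=[1, 4, 5, 6]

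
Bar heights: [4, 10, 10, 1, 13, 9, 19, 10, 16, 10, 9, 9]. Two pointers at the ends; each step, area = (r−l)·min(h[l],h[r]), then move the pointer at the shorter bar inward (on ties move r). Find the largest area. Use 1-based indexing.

max area = 90

[1,12] min(4,9)*11=44 best=44 * → l++
[2,12] min(10,9)*10=90 best=90 * → r--
[2,11] min(10,9)*9=81 best=90 → r--
[2,10] min(10,10)*8=80 best=90 → r--
[2,9] min(10,16)*7=70 best=90 → l++
[3,9] min(10,16)*6=60 best=90 → l++
[4,9] min(1,16)*5=5 best=90 → l++
[5,9] min(13,16)*4=52 best=90 → l++
[6,9] min(9,16)*3=27 best=90 → l++
[7,9] min(19,16)*2=32 best=90 → r--
[7,8] min(19,10)*1=10 best=90 → r--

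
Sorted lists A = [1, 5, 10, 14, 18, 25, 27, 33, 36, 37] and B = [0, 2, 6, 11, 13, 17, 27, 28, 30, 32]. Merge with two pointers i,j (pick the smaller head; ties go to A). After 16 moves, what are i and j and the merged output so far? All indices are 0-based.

[i=0,j=0] A[i]=1>B[j]=0 take 0 → j++
[i=0,j=1] A[i]=1<=B[j]=2 take 1 → i++
[i=1,j=1] A[i]=5>B[j]=2 take 2 → j++
[i=1,j=2] A[i]=5<=B[j]=6 take 5 → i++
[i=2,j=2] A[i]=10>B[j]=6 take 6 → j++
[i=2,j=3] A[i]=10<=B[j]=11 take 10 → i++
[i=3,j=3] A[i]=14>B[j]=11 take 11 → j++
[i=3,j=4] A[i]=14>B[j]=13 take 13 → j++
[i=3,j=5] A[i]=14<=B[j]=17 take 14 → i++
[i=4,j=5] A[i]=18>B[j]=17 take 17 → j++
[i=4,j=6] A[i]=18<=B[j]=27 take 18 → i++
[i=5,j=6] A[i]=25<=B[j]=27 take 25 → i++
[i=6,j=6] A[i]=27<=B[j]=27 take 27 → i++
[i=7,j=6] A[i]=33>B[j]=27 take 27 → j++
[i=7,j=7] A[i]=33>B[j]=28 take 28 → j++
[i=7,j=8] A[i]=33>B[j]=30 take 30 → j++

i=7, j=9, merged so far=[0, 1, 2, 5, 6, 10, 11, 13, 14, 17, 18, 25, 27, 27, 28, 30]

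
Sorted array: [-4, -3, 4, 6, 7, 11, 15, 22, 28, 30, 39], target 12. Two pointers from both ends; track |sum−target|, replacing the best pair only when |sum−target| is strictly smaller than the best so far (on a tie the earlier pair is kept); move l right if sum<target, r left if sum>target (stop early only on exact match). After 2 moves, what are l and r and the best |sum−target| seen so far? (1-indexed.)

l=1, r=9, best |Δ|=14

[1,11] -4+39=35 d=23 * → r--
[1,10] -4+30=26 d=14 * → r--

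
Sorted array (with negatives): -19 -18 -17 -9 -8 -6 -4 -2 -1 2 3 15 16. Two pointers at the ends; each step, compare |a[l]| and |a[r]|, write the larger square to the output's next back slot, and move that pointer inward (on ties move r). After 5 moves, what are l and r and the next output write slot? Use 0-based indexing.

l=0 r=12: |-19|>|16| out[12]=361, l++
l=1 r=12: |-18|>|16| out[11]=324, l++
l=2 r=12: |-17|>|16| out[10]=289, l++
l=3 r=12: |-9|<=|16| out[9]=256, r--
l=3 r=11: |-9|<=|15| out[8]=225, r--

l=3, r=10, next write slot=7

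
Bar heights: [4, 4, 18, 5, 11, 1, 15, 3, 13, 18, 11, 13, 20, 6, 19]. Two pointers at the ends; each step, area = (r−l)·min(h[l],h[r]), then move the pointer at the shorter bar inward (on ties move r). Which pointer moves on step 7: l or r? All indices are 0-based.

l=0 r=14: min(4,19)*14=56 best=56 *, l++
l=1 r=14: min(4,19)*13=52 best=56, l++
l=2 r=14: min(18,19)*12=216 best=216 *, l++
l=3 r=14: min(5,19)*11=55 best=216, l++
l=4 r=14: min(11,19)*10=110 best=216, l++
l=5 r=14: min(1,19)*9=9 best=216, l++
l=6 r=14: min(15,19)*8=120 best=216, l++

l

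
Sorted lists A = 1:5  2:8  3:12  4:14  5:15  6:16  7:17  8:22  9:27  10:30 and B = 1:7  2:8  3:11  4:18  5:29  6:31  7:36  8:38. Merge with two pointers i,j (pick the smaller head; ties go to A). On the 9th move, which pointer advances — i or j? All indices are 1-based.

i

[i=1,j=1] A[i]=5<=B[j]=7 take 5 → i++
[i=2,j=1] A[i]=8>B[j]=7 take 7 → j++
[i=2,j=2] A[i]=8<=B[j]=8 take 8 → i++
[i=3,j=2] A[i]=12>B[j]=8 take 8 → j++
[i=3,j=3] A[i]=12>B[j]=11 take 11 → j++
[i=3,j=4] A[i]=12<=B[j]=18 take 12 → i++
[i=4,j=4] A[i]=14<=B[j]=18 take 14 → i++
[i=5,j=4] A[i]=15<=B[j]=18 take 15 → i++
[i=6,j=4] A[i]=16<=B[j]=18 take 16 → i++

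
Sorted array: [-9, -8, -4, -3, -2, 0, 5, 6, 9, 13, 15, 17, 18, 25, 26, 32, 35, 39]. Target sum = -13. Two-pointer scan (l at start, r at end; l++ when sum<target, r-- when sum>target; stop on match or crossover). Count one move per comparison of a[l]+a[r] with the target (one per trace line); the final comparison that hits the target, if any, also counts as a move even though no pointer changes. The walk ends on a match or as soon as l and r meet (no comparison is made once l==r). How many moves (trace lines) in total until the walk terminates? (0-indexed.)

16 moves

l=0 r=17: -9+39=30 >-13, r--
l=0 r=16: -9+35=26 >-13, r--
l=0 r=15: -9+32=23 >-13, r--
l=0 r=14: -9+26=17 >-13, r--
l=0 r=13: -9+25=16 >-13, r--
l=0 r=12: -9+18=9 >-13, r--
l=0 r=11: -9+17=8 >-13, r--
l=0 r=10: -9+15=6 >-13, r--
l=0 r=9: -9+13=4 >-13, r--
l=0 r=8: -9+9=0 >-13, r--
l=0 r=7: -9+6=-3 >-13, r--
l=0 r=6: -9+5=-4 >-13, r--
l=0 r=5: -9+0=-9 >-13, r--
l=0 r=4: -9+-2=-11 >-13, r--
l=0 r=3: -9+-3=-12 >-13, r--
l=0 r=2: -9+-4=-13, found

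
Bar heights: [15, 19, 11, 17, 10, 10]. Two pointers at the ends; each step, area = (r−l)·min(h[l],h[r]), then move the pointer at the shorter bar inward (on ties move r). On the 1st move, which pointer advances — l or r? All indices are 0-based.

[0,5] min(15,10)*5=50 best=50 * → r--

r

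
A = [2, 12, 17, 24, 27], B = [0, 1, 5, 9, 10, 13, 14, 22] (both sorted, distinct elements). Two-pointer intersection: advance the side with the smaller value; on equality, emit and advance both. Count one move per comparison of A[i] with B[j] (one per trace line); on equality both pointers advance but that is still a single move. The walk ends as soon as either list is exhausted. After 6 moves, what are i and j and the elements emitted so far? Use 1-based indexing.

i=2, j=6, emitted=[]

i=1 j=1: 2>0, j++
i=1 j=2: 2>1, j++
i=1 j=3: 2<5, i++
i=2 j=3: 12>5, j++
i=2 j=4: 12>9, j++
i=2 j=5: 12>10, j++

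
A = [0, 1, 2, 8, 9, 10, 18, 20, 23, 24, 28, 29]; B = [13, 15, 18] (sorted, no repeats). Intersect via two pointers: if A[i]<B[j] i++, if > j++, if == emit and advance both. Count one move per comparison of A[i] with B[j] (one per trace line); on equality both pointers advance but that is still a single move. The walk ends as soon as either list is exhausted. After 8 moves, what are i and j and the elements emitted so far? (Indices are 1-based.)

i=7, j=3, emitted=[]

[i=1,j=1] 0<13 → i++
[i=2,j=1] 1<13 → i++
[i=3,j=1] 2<13 → i++
[i=4,j=1] 8<13 → i++
[i=5,j=1] 9<13 → i++
[i=6,j=1] 10<13 → i++
[i=7,j=1] 18>13 → j++
[i=7,j=2] 18>15 → j++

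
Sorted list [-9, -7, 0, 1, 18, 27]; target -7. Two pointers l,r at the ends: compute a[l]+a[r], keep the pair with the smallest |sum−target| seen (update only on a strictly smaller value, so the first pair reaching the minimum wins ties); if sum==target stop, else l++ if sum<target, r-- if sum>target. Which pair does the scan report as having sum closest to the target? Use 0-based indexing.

pair (-7, 0) with sum -7 (|Δ|=0)

[0,5] -9+27=18 d=25 * → r--
[0,4] -9+18=9 d=16 * → r--
[0,3] -9+1=-8 d=1 * → l++
[1,3] -7+1=-6 d=1 → r--
[1,2] -7+0=-7 d=0 * → stop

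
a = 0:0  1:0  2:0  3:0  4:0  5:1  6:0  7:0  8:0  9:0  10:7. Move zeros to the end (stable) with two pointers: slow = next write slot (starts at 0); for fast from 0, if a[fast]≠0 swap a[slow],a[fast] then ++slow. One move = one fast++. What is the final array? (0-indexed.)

(s=0,f=0) a[fast]=0 → fast++
(s=0,f=1) a[fast]=0 → fast++
(s=0,f=2) a[fast]=0 → fast++
(s=0,f=3) a[fast]=0 → fast++
(s=0,f=4) a[fast]=0 → fast++
(s=0,f=5) a[fast]=1≠0 swap→a[0]=1 → slow++,fast++
(s=1,f=6) a[fast]=0 → fast++
(s=1,f=7) a[fast]=0 → fast++
(s=1,f=8) a[fast]=0 → fast++
(s=1,f=9) a[fast]=0 → fast++
(s=1,f=10) a[fast]=7≠0 swap→a[1]=7 → slow++,fast++

[1, 7, 0, 0, 0, 0, 0, 0, 0, 0, 0]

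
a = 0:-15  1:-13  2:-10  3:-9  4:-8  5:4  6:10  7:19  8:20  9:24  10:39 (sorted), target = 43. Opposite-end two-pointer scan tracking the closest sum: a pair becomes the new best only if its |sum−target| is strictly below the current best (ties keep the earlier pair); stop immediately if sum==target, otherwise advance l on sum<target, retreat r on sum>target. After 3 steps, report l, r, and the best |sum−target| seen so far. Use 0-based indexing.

l=0 r=10: -15+39=24 d=19 *, l++
l=1 r=10: -13+39=26 d=17 *, l++
l=2 r=10: -10+39=29 d=14 *, l++

l=3, r=10, best |Δ|=14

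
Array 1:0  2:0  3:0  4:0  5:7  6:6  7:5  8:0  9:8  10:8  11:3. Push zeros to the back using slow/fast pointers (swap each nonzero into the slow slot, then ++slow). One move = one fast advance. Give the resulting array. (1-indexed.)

slow=1 fast=1: a[fast]=0, fast++
slow=1 fast=2: a[fast]=0, fast++
slow=1 fast=3: a[fast]=0, fast++
slow=1 fast=4: a[fast]=0, fast++
slow=1 fast=5: a[fast]=7≠0 swap→a[1]=7, slow++,fast++
slow=2 fast=6: a[fast]=6≠0 swap→a[2]=6, slow++,fast++
slow=3 fast=7: a[fast]=5≠0 swap→a[3]=5, slow++,fast++
slow=4 fast=8: a[fast]=0, fast++
slow=4 fast=9: a[fast]=8≠0 swap→a[4]=8, slow++,fast++
slow=5 fast=10: a[fast]=8≠0 swap→a[5]=8, slow++,fast++
slow=6 fast=11: a[fast]=3≠0 swap→a[6]=3, slow++,fast++

[7, 6, 5, 8, 8, 3, 0, 0, 0, 0, 0]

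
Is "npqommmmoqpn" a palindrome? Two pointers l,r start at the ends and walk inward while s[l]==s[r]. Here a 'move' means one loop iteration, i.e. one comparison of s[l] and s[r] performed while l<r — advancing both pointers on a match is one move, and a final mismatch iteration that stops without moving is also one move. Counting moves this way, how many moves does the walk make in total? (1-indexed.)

6 moves

[1,12] 'n'=='n' → l++,r--
[2,11] 'p'=='p' → l++,r--
[3,10] 'q'=='q' → l++,r--
[4,9] 'o'=='o' → l++,r--
[5,8] 'm'=='m' → l++,r--
[6,7] 'm'=='m' → l++,r--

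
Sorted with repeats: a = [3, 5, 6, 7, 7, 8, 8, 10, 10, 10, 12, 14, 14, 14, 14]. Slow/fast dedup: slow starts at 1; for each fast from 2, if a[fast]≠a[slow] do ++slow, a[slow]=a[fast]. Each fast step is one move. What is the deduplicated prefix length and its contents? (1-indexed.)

length 8; prefix = [3, 5, 6, 7, 8, 10, 12, 14]

slow=1 fast=2: a[fast]=5≠a[slow]=3 write a[2]=5, slow++,fast++
slow=2 fast=3: a[fast]=6≠a[slow]=5 write a[3]=6, slow++,fast++
slow=3 fast=4: a[fast]=7≠a[slow]=6 write a[4]=7, slow++,fast++
slow=4 fast=5: a[fast]=7=a[slow] dup, fast++
slow=4 fast=6: a[fast]=8≠a[slow]=7 write a[5]=8, slow++,fast++
slow=5 fast=7: a[fast]=8=a[slow] dup, fast++
slow=5 fast=8: a[fast]=10≠a[slow]=8 write a[6]=10, slow++,fast++
slow=6 fast=9: a[fast]=10=a[slow] dup, fast++
slow=6 fast=10: a[fast]=10=a[slow] dup, fast++
slow=6 fast=11: a[fast]=12≠a[slow]=10 write a[7]=12, slow++,fast++
slow=7 fast=12: a[fast]=14≠a[slow]=12 write a[8]=14, slow++,fast++
slow=8 fast=13: a[fast]=14=a[slow] dup, fast++
slow=8 fast=14: a[fast]=14=a[slow] dup, fast++
slow=8 fast=15: a[fast]=14=a[slow] dup, fast++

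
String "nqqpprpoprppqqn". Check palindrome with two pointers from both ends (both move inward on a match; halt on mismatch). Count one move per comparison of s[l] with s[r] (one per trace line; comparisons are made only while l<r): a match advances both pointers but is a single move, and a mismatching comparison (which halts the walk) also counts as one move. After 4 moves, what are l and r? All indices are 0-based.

l=0 r=14: 'n'=='n', l++,r--
l=1 r=13: 'q'=='q', l++,r--
l=2 r=12: 'q'=='q', l++,r--
l=3 r=11: 'p'=='p', l++,r--

l=4, r=10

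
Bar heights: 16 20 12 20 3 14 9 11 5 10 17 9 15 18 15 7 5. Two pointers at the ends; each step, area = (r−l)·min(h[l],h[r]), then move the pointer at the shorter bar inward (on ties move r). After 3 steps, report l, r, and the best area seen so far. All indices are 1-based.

l=1 r=17: min(16,5)*16=80 best=80 *, r--
l=1 r=16: min(16,7)*15=105 best=105 *, r--
l=1 r=15: min(16,15)*14=210 best=210 *, r--

l=1, r=14, best area=210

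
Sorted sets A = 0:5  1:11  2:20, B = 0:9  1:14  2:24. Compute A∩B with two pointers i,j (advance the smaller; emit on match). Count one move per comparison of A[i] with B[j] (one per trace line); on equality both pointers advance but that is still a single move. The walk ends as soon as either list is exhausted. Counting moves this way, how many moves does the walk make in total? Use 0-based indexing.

[i=0,j=0] 5<9 → i++
[i=1,j=0] 11>9 → j++
[i=1,j=1] 11<14 → i++
[i=2,j=1] 20>14 → j++
[i=2,j=2] 20<24 → i++

5 moves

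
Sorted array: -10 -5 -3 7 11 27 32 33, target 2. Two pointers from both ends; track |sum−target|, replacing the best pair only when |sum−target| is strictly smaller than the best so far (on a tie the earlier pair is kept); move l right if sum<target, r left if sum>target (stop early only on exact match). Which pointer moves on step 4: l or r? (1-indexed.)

l

[1,8] -10+33=23 d=21 * → r--
[1,7] -10+32=22 d=20 * → r--
[1,6] -10+27=17 d=15 * → r--
[1,5] -10+11=1 d=1 * → l++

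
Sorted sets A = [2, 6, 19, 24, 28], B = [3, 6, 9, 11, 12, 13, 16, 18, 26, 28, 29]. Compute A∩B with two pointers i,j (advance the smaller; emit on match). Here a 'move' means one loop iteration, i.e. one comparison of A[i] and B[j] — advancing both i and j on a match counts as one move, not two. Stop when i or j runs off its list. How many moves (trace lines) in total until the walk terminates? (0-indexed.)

[i=0,j=0] 2<3 → i++
[i=1,j=0] 6>3 → j++
[i=1,j=1] 6==6 emit → i++,j++
[i=2,j=2] 19>9 → j++
[i=2,j=3] 19>11 → j++
[i=2,j=4] 19>12 → j++
[i=2,j=5] 19>13 → j++
[i=2,j=6] 19>16 → j++
[i=2,j=7] 19>18 → j++
[i=2,j=8] 19<26 → i++
[i=3,j=8] 24<26 → i++
[i=4,j=8] 28>26 → j++
[i=4,j=9] 28==28 emit → i++,j++

13 moves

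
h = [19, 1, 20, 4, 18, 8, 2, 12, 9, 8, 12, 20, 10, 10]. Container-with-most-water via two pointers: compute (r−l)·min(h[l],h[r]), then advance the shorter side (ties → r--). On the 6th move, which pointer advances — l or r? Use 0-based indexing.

r

[0,13] min(19,10)*13=130 best=130 * → r--
[0,12] min(19,10)*12=120 best=130 → r--
[0,11] min(19,20)*11=209 best=209 * → l++
[1,11] min(1,20)*10=10 best=209 → l++
[2,11] min(20,20)*9=180 best=209 → r--
[2,10] min(20,12)*8=96 best=209 → r--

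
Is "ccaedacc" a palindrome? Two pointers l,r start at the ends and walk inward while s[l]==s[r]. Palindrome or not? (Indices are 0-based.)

not a palindrome (mismatch at 3,4)

l=0 r=7: 'c'=='c', l++,r--
l=1 r=6: 'c'=='c', l++,r--
l=2 r=5: 'a'=='a', l++,r--
l=3 r=4: 'e'!='d', stop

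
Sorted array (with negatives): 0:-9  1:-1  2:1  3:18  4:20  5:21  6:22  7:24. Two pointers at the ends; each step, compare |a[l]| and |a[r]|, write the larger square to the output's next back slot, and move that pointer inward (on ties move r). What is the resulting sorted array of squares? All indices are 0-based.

l=0 r=7: |-9|<=|24| out[7]=576, r--
l=0 r=6: |-9|<=|22| out[6]=484, r--
l=0 r=5: |-9|<=|21| out[5]=441, r--
l=0 r=4: |-9|<=|20| out[4]=400, r--
l=0 r=3: |-9|<=|18| out[3]=324, r--
l=0 r=2: |-9|>|1| out[2]=81, l++
l=1 r=2: |-1|<=|1| out[1]=1, r--
l=1 r=1: |-1|<=|-1| out[0]=1, r--

[1, 1, 81, 324, 400, 441, 484, 576]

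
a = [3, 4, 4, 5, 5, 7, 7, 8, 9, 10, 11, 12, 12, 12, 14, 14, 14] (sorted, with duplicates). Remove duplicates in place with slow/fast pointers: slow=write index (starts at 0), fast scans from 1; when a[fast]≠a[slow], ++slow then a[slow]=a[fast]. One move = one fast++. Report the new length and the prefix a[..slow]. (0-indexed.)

length 10; prefix = [3, 4, 5, 7, 8, 9, 10, 11, 12, 14]

(s=0,f=1) a[fast]=4≠a[slow]=3 write a[1]=4 → slow++,fast++
(s=1,f=2) a[fast]=4=a[slow] dup → fast++
(s=1,f=3) a[fast]=5≠a[slow]=4 write a[2]=5 → slow++,fast++
(s=2,f=4) a[fast]=5=a[slow] dup → fast++
(s=2,f=5) a[fast]=7≠a[slow]=5 write a[3]=7 → slow++,fast++
(s=3,f=6) a[fast]=7=a[slow] dup → fast++
(s=3,f=7) a[fast]=8≠a[slow]=7 write a[4]=8 → slow++,fast++
(s=4,f=8) a[fast]=9≠a[slow]=8 write a[5]=9 → slow++,fast++
(s=5,f=9) a[fast]=10≠a[slow]=9 write a[6]=10 → slow++,fast++
(s=6,f=10) a[fast]=11≠a[slow]=10 write a[7]=11 → slow++,fast++
(s=7,f=11) a[fast]=12≠a[slow]=11 write a[8]=12 → slow++,fast++
(s=8,f=12) a[fast]=12=a[slow] dup → fast++
(s=8,f=13) a[fast]=12=a[slow] dup → fast++
(s=8,f=14) a[fast]=14≠a[slow]=12 write a[9]=14 → slow++,fast++
(s=9,f=15) a[fast]=14=a[slow] dup → fast++
(s=9,f=16) a[fast]=14=a[slow] dup → fast++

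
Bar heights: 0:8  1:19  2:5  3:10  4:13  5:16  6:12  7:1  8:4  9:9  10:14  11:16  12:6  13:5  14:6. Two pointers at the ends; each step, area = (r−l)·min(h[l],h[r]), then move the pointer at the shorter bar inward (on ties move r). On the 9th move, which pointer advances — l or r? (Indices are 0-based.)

r

l=0 r=14: min(8,6)*14=84 best=84 *, r--
l=0 r=13: min(8,5)*13=65 best=84, r--
l=0 r=12: min(8,6)*12=72 best=84, r--
l=0 r=11: min(8,16)*11=88 best=88 *, l++
l=1 r=11: min(19,16)*10=160 best=160 *, r--
l=1 r=10: min(19,14)*9=126 best=160, r--
l=1 r=9: min(19,9)*8=72 best=160, r--
l=1 r=8: min(19,4)*7=28 best=160, r--
l=1 r=7: min(19,1)*6=6 best=160, r--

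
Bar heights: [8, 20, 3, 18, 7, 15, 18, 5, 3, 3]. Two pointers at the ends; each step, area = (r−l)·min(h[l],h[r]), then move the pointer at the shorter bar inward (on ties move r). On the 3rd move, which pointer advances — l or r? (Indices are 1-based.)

l=1 r=10: min(8,3)*9=27 best=27 *, r--
l=1 r=9: min(8,3)*8=24 best=27, r--
l=1 r=8: min(8,5)*7=35 best=35 *, r--

r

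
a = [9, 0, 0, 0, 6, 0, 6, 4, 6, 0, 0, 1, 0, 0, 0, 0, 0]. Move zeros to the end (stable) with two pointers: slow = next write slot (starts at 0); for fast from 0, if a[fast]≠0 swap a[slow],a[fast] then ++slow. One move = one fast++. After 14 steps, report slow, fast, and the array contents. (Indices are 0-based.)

slow=0 fast=0: a[fast]=9≠0 swap→a[0]=9, slow++,fast++
slow=1 fast=1: a[fast]=0, fast++
slow=1 fast=2: a[fast]=0, fast++
slow=1 fast=3: a[fast]=0, fast++
slow=1 fast=4: a[fast]=6≠0 swap→a[1]=6, slow++,fast++
slow=2 fast=5: a[fast]=0, fast++
slow=2 fast=6: a[fast]=6≠0 swap→a[2]=6, slow++,fast++
slow=3 fast=7: a[fast]=4≠0 swap→a[3]=4, slow++,fast++
slow=4 fast=8: a[fast]=6≠0 swap→a[4]=6, slow++,fast++
slow=5 fast=9: a[fast]=0, fast++
slow=5 fast=10: a[fast]=0, fast++
slow=5 fast=11: a[fast]=1≠0 swap→a[5]=1, slow++,fast++
slow=6 fast=12: a[fast]=0, fast++
slow=6 fast=13: a[fast]=0, fast++

slow=6, fast=14, a=[9, 6, 6, 4, 6, 1, 0, 0, 0, 0, 0, 0, 0, 0, 0, 0, 0]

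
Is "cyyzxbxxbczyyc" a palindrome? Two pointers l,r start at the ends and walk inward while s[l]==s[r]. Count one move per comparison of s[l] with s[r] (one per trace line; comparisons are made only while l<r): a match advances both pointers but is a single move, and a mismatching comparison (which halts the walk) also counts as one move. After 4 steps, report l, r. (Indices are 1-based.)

[1,14] 'c'=='c' → l++,r--
[2,13] 'y'=='y' → l++,r--
[3,12] 'y'=='y' → l++,r--
[4,11] 'z'=='z' → l++,r--

l=5, r=10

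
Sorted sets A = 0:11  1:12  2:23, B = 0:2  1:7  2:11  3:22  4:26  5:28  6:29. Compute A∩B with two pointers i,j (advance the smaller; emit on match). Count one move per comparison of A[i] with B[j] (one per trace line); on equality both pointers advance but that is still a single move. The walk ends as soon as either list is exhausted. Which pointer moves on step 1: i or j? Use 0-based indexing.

j

i=0 j=0: 11>2, j++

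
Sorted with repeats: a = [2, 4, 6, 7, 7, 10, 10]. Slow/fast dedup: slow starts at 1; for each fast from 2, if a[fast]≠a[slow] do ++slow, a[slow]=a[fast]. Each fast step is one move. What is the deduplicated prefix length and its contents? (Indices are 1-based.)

length 5; prefix = [2, 4, 6, 7, 10]

slow=1 fast=2: a[fast]=4≠a[slow]=2 write a[2]=4, slow++,fast++
slow=2 fast=3: a[fast]=6≠a[slow]=4 write a[3]=6, slow++,fast++
slow=3 fast=4: a[fast]=7≠a[slow]=6 write a[4]=7, slow++,fast++
slow=4 fast=5: a[fast]=7=a[slow] dup, fast++
slow=4 fast=6: a[fast]=10≠a[slow]=7 write a[5]=10, slow++,fast++
slow=5 fast=7: a[fast]=10=a[slow] dup, fast++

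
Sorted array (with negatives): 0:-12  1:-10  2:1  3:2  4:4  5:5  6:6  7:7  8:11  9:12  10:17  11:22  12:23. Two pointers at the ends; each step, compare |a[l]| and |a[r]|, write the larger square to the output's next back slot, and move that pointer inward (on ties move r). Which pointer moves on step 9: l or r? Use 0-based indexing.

r

l=0 r=12: |-12|<=|23| out[12]=529, r--
l=0 r=11: |-12|<=|22| out[11]=484, r--
l=0 r=10: |-12|<=|17| out[10]=289, r--
l=0 r=9: |-12|<=|12| out[9]=144, r--
l=0 r=8: |-12|>|11| out[8]=144, l++
l=1 r=8: |-10|<=|11| out[7]=121, r--
l=1 r=7: |-10|>|7| out[6]=100, l++
l=2 r=7: |1|<=|7| out[5]=49, r--
l=2 r=6: |1|<=|6| out[4]=36, r--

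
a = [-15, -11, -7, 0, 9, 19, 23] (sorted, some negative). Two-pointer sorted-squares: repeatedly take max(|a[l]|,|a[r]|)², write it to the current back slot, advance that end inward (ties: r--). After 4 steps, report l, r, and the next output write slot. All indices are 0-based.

[0,6] |-15|<=|23| out[6]=529 → r--
[0,5] |-15|<=|19| out[5]=361 → r--
[0,4] |-15|>|9| out[4]=225 → l++
[1,4] |-11|>|9| out[3]=121 → l++

l=2, r=4, next write slot=2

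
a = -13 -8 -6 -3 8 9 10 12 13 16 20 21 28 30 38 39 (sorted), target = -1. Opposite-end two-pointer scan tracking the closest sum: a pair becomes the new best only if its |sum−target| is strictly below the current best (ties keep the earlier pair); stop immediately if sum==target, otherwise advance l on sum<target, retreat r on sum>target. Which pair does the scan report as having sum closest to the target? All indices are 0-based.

l=0 r=15: -13+39=26 d=27 *, r--
l=0 r=14: -13+38=25 d=26 *, r--
l=0 r=13: -13+30=17 d=18 *, r--
l=0 r=12: -13+28=15 d=16 *, r--
l=0 r=11: -13+21=8 d=9 *, r--
l=0 r=10: -13+20=7 d=8 *, r--
l=0 r=9: -13+16=3 d=4 *, r--
l=0 r=8: -13+13=0 d=1 *, r--
l=0 r=7: -13+12=-1 d=0 *, stop

pair (-13, 12) with sum -1 (|Δ|=0)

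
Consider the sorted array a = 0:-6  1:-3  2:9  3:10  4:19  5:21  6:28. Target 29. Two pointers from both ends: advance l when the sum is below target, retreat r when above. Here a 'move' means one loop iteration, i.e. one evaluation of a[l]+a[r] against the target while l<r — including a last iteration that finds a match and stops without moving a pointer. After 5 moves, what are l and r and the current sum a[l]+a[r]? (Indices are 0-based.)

[0,6] -6+28=22 <29 → l++
[1,6] -3+28=25 <29 → l++
[2,6] 9+28=37 >29 → r--
[2,5] 9+21=30 >29 → r--
[2,4] 9+19=28 <29 → l++

l=3, r=4, sum=29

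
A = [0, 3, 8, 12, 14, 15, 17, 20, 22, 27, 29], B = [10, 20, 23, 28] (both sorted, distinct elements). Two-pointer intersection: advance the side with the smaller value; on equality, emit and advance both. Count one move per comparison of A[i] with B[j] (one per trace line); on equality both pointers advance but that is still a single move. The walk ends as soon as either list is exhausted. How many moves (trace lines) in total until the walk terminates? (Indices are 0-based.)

[i=0,j=0] 0<10 → i++
[i=1,j=0] 3<10 → i++
[i=2,j=0] 8<10 → i++
[i=3,j=0] 12>10 → j++
[i=3,j=1] 12<20 → i++
[i=4,j=1] 14<20 → i++
[i=5,j=1] 15<20 → i++
[i=6,j=1] 17<20 → i++
[i=7,j=1] 20==20 emit → i++,j++
[i=8,j=2] 22<23 → i++
[i=9,j=2] 27>23 → j++
[i=9,j=3] 27<28 → i++
[i=10,j=3] 29>28 → j++

13 moves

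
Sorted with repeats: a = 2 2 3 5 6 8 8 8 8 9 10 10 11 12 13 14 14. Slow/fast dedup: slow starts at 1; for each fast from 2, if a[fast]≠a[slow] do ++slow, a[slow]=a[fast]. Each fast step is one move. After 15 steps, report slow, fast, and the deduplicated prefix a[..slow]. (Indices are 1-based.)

slow=1 fast=2: a[fast]=2=a[slow] dup, fast++
slow=1 fast=3: a[fast]=3≠a[slow]=2 write a[2]=3, slow++,fast++
slow=2 fast=4: a[fast]=5≠a[slow]=3 write a[3]=5, slow++,fast++
slow=3 fast=5: a[fast]=6≠a[slow]=5 write a[4]=6, slow++,fast++
slow=4 fast=6: a[fast]=8≠a[slow]=6 write a[5]=8, slow++,fast++
slow=5 fast=7: a[fast]=8=a[slow] dup, fast++
slow=5 fast=8: a[fast]=8=a[slow] dup, fast++
slow=5 fast=9: a[fast]=8=a[slow] dup, fast++
slow=5 fast=10: a[fast]=9≠a[slow]=8 write a[6]=9, slow++,fast++
slow=6 fast=11: a[fast]=10≠a[slow]=9 write a[7]=10, slow++,fast++
slow=7 fast=12: a[fast]=10=a[slow] dup, fast++
slow=7 fast=13: a[fast]=11≠a[slow]=10 write a[8]=11, slow++,fast++
slow=8 fast=14: a[fast]=12≠a[slow]=11 write a[9]=12, slow++,fast++
slow=9 fast=15: a[fast]=13≠a[slow]=12 write a[10]=13, slow++,fast++
slow=10 fast=16: a[fast]=14≠a[slow]=13 write a[11]=14, slow++,fast++

slow=11, fast=17, prefix=[2, 3, 5, 6, 8, 9, 10, 11, 12, 13, 14]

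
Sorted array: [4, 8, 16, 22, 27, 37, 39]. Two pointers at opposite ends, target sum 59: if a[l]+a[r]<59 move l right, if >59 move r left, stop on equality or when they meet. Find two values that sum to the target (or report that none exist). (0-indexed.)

[0,6] 4+39=43 <59 → l++
[1,6] 8+39=47 <59 → l++
[2,6] 16+39=55 <59 → l++
[3,6] 22+39=61 >59 → r--
[3,5] 22+37=59 → found

(22, 37)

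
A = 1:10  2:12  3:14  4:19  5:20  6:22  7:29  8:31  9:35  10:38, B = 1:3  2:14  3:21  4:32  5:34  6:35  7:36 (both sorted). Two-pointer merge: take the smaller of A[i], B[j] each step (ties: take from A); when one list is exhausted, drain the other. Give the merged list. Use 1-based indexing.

[3, 10, 12, 14, 14, 19, 20, 21, 22, 29, 31, 32, 34, 35, 35, 36, 38]

i=1 j=1: A[i]=10>B[j]=3 take 3, j++
i=1 j=2: A[i]=10<=B[j]=14 take 10, i++
i=2 j=2: A[i]=12<=B[j]=14 take 12, i++
i=3 j=2: A[i]=14<=B[j]=14 take 14, i++
i=4 j=2: A[i]=19>B[j]=14 take 14, j++
i=4 j=3: A[i]=19<=B[j]=21 take 19, i++
i=5 j=3: A[i]=20<=B[j]=21 take 20, i++
i=6 j=3: A[i]=22>B[j]=21 take 21, j++
i=6 j=4: A[i]=22<=B[j]=32 take 22, i++
i=7 j=4: A[i]=29<=B[j]=32 take 29, i++
i=8 j=4: A[i]=31<=B[j]=32 take 31, i++
i=9 j=4: A[i]=35>B[j]=32 take 32, j++
i=9 j=5: A[i]=35>B[j]=34 take 34, j++
i=9 j=6: A[i]=35<=B[j]=35 take 35, i++
i=10 j=6: A[i]=38>B[j]=35 take 35, j++
i=10 j=7: A[i]=38>B[j]=36 take 36, j++
i=10 j=8: B done, take A[i]=38, i++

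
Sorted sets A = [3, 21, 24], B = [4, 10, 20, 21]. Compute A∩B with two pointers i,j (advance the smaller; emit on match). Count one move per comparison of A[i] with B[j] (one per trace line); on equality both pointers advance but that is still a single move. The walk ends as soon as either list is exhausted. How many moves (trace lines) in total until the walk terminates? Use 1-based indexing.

[i=1,j=1] 3<4 → i++
[i=2,j=1] 21>4 → j++
[i=2,j=2] 21>10 → j++
[i=2,j=3] 21>20 → j++
[i=2,j=4] 21==21 emit → i++,j++

5 moves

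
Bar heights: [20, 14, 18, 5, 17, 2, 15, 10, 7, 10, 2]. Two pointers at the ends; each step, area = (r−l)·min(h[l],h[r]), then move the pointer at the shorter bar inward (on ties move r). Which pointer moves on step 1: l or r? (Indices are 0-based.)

l=0 r=10: min(20,2)*10=20 best=20 *, r--

r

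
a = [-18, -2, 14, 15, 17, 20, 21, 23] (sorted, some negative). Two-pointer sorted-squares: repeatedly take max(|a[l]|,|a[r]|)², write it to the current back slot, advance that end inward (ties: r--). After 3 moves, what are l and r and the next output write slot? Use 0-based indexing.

l=0, r=4, next write slot=4

[0,7] |-18|<=|23| out[7]=529 → r--
[0,6] |-18|<=|21| out[6]=441 → r--
[0,5] |-18|<=|20| out[5]=400 → r--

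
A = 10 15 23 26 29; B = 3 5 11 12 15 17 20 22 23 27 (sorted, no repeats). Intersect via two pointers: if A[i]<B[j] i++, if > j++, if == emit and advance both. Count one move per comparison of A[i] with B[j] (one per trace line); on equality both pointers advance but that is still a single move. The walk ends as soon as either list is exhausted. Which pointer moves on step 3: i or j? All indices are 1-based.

i

[i=1,j=1] 10>3 → j++
[i=1,j=2] 10>5 → j++
[i=1,j=3] 10<11 → i++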